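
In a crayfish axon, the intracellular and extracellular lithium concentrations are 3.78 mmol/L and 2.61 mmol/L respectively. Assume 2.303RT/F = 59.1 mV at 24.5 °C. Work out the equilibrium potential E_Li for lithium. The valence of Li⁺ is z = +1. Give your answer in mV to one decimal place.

-9.5 mV

E = (59.1/z) · log₁₀([Li⁺]_out/[Li⁺]_in) with z = +1.
= (59.1/1) · log₁₀(2.61/3.78) = 59.10 · log₁₀(0.6905)
= 59.10 · (-0.1609) = -9.51 mV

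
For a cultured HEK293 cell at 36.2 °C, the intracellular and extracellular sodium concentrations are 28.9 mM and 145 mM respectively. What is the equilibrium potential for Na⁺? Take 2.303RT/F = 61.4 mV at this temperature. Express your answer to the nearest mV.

43 mV

E = (61.4/z) · log₁₀([Na⁺]_out/[Na⁺]_in) with z = +1.
= (61.4/1) · log₁₀(145/28.9) = 61.40 · log₁₀(5.017)
= 61.40 · (0.7005) = 43.01 mV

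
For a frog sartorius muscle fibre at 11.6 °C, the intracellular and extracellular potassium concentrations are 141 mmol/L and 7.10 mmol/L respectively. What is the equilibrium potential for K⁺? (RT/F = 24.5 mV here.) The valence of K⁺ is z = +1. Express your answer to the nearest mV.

E = (24.5/z) · ln([K⁺]_out/[K⁺]_in) with z = +1.
= (24.5/1) · ln(7.10/141) = 24.50 · ln(0.05035)
= 24.50 · (-2.9887) = -73.22 mV

-73 mV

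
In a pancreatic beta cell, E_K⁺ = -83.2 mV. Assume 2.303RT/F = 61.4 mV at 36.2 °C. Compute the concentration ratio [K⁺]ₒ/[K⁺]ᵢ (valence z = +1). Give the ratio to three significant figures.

log₁₀([out]/[in]) = E·z/(61.4) = -83.2 × 1 / 61.4 = -1.3550
[out]/[in] = 10^(-1.3550) = 0.04415

0.0442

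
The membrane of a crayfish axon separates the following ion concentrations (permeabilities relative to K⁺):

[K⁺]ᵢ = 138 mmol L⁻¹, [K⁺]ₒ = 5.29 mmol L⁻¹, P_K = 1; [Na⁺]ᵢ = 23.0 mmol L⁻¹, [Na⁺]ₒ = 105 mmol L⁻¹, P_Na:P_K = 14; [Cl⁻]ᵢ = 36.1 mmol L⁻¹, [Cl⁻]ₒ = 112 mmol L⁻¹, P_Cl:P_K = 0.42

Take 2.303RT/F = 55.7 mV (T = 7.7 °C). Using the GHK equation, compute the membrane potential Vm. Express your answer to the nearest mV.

Vm = 55.7 · log₁₀[(Σ P·[cation]ₒ + Σ P·[anion]ᵢ) / (Σ P·[cation]ᵢ + Σ P·[anion]ₒ)]
Numerator = 1×5.29 + 14×105 + 0.42×36.1 = 1490
Denominator = 1×138 + 14×23.0 + 0.42×112 = 507
Vm = 55.7 · log₁₀(2.9395) = 55.7 × (0.4683) = 26.08 mV

26 mV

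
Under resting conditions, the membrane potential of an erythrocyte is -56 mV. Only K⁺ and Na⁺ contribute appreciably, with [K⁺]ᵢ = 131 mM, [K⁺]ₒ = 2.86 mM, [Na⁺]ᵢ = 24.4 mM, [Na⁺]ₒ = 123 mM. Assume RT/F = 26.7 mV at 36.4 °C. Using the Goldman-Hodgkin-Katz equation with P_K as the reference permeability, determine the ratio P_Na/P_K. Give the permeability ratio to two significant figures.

0.11

Let α = P_Na/P_K. GHK: Vm = 26.7·ln[(Kₒ + α·Naₒ)/(Kᵢ + α·Naᵢ)].
e^(Vm/26.7) = e^(-56.0/26.7) = 0.12278
So 0.12278·(Kᵢ + α·Naᵢ) = Kₒ + α·Naₒ → α = (0.12278·131.0 − 2.86) / (123.0 − 0.12278·24.4)
α = (16.08 − 2.86) / (123.0 − 2.996) = 13.22/120 = 0.1102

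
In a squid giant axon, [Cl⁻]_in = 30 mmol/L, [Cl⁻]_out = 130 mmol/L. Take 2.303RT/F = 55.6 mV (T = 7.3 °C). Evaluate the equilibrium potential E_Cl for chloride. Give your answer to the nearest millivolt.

-35 mV

E = (55.6/z) · log₁₀([Cl⁻]_out/[Cl⁻]_in) with z = -1.
For an anion, dividing by z = -1 reverses the sign.
= (55.6/-1) · log₁₀(130/30) = -55.60 · log₁₀(4.333)
= -55.60 · (0.6368) = -35.41 mV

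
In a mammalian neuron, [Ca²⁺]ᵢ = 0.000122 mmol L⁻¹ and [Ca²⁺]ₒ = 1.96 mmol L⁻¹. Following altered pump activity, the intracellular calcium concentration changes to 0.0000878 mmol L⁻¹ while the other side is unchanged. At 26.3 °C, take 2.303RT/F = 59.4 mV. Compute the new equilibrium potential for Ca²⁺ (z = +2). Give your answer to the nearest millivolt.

129 mV

After the shift: [Ca²⁺]_out = 1.96, [Ca²⁺]_in = 0.0000878 mmol L⁻¹.
E_new = (59.4/2)·log₁₀(1.96/0.0000878) = 29.70 · (4.3488) = 129.16 mV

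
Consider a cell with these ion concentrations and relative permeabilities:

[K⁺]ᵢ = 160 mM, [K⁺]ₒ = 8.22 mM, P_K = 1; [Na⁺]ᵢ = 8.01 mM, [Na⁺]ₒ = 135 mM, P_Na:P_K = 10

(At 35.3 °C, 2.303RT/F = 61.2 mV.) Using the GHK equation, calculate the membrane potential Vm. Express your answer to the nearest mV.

Vm = 61.2 · log₁₀[(Σ P·[cation]ₒ + Σ P·[anion]ᵢ) / (Σ P·[cation]ᵢ + Σ P·[anion]ₒ)]
Numerator = 1×8.22 + 10×135 = 1358
Denominator = 1×160 + 10×8.01 = 240.1
Vm = 61.2 · log₁₀(5.6569) = 61.2 × (0.7526) = 46.06 mV

46 mV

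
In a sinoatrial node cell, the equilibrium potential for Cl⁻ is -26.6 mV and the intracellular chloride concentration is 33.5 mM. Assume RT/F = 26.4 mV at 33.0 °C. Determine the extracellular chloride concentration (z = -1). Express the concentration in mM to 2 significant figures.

92 mM

Nernst: E = (26.4/-1) · ln([out]/[in]), so ln([out]/[in]) = -26.6 × -1 / 26.4 = 1.0076.
[out]/[in] = e^(1.0076) = 2.739.
[out] = 2.739 × 33.5 = 91.75 mM.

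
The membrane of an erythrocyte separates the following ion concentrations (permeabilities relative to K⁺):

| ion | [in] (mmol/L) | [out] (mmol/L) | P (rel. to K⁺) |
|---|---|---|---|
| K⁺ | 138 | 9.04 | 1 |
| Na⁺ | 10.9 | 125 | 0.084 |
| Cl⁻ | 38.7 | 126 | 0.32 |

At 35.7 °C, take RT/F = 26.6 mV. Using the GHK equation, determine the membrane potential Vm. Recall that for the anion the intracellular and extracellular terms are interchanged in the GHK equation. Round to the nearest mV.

-46 mV

Vm = 26.6 · ln[(Σ P·[cation]ₒ + Σ P·[anion]ᵢ) / (Σ P·[cation]ᵢ + Σ P·[anion]ₒ)]
Numerator = 1×9.04 + 0.084×125 + 0.32×38.7 = 31.92
Denominator = 1×138 + 0.084×10.9 + 0.32×126 = 179.2
Vm = 26.6 · ln(0.17811) = 26.6 × (-1.7253) = -45.89 mV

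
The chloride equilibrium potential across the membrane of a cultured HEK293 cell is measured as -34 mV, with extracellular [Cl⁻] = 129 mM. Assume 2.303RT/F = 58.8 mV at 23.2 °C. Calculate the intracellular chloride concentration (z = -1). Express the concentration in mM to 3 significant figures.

Nernst: E = (58.8/-1) · log₁₀([out]/[in]), so log₁₀([out]/[in]) = -34.0 × -1 / 58.8 = 0.5782.
[out]/[in] = 10^(0.5782) = 3.786.
[in] = 129 / 3.786 = 34.07 mM.

34.1 mM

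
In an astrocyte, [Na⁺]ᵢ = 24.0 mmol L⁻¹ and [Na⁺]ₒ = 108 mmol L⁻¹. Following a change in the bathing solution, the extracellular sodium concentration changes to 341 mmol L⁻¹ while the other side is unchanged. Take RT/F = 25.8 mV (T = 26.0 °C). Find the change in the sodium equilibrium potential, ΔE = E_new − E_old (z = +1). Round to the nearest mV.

30 mV

E_old = (25.8/1)·ln(108/24.0) = 38.81 mV
E_new = (25.8/1)·ln(341/24.0) = 68.47 mV
ΔE = 68.47 − (38.81) = 29.66 mV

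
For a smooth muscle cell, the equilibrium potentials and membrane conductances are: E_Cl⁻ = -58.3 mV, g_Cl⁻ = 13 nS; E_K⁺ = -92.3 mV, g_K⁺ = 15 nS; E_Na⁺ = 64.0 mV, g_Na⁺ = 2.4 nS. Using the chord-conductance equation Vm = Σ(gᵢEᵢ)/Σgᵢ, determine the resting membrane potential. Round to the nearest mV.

-65 mV

Σ gᵢEᵢ = 13·(-58.3) + 15·(-92.3) + 2.4·(64.0) = -1988.80
Σ gᵢ = 13 + 15 + 2.4 = 30.4
Vm = -1988.80 / 30.4 = -65.42 mV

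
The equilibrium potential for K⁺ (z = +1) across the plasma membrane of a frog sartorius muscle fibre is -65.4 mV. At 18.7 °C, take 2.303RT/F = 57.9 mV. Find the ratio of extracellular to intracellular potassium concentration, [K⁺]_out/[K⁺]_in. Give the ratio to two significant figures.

log₁₀([out]/[in]) = E·z/(57.9) = -65.4 × 1 / 57.9 = -1.1295
[out]/[in] = 10^(-1.1295) = 0.07421

0.074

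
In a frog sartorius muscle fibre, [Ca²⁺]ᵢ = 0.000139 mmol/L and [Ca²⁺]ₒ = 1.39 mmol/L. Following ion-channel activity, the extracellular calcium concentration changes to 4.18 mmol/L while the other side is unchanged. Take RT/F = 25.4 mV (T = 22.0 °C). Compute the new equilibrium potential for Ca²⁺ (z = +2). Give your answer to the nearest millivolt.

After the shift: [Ca²⁺]_out = 4.18, [Ca²⁺]_in = 0.000139 mmol/L.
E_new = (25.4/2)·ln(4.18/0.000139) = 12.70 · (10.3113) = 130.95 mV

131 mV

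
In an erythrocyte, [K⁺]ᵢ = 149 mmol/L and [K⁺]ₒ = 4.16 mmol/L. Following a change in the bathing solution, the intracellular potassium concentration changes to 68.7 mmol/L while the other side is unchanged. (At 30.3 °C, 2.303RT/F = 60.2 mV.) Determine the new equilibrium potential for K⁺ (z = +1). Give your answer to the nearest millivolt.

-73 mV

After the shift: [K⁺]_out = 4.16, [K⁺]_in = 68.7 mmol/L.
E_new = (60.2/1)·log₁₀(4.16/68.7) = 60.20 · (-1.2179) = -73.32 mV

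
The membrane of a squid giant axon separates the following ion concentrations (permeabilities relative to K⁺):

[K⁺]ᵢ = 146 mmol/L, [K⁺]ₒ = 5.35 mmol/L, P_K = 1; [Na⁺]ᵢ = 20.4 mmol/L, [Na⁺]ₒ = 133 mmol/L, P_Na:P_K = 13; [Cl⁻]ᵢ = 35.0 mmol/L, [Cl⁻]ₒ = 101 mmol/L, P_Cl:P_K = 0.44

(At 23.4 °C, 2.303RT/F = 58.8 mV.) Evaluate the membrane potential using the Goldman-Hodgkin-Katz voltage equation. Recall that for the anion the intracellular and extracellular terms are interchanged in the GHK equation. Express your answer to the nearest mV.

Vm = 58.8 · log₁₀[(Σ P·[cation]ₒ + Σ P·[anion]ᵢ) / (Σ P·[cation]ᵢ + Σ P·[anion]ₒ)]
Numerator = 1×5.35 + 13×133 + 0.44×35.0 = 1750
Denominator = 1×146 + 13×20.4 + 0.44×101 = 455.6
Vm = 58.8 · log₁₀(3.8402) = 58.8 × (0.5844) = 34.36 mV

34 mV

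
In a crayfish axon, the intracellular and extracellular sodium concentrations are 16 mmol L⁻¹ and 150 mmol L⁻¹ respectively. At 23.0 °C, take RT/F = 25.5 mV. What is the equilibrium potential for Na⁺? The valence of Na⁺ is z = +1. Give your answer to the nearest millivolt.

E = (25.5/z) · ln([Na⁺]_out/[Na⁺]_in) with z = +1.
= (25.5/1) · ln(150/16) = 25.50 · ln(9.375)
= 25.50 · (2.2380) = 57.07 mV

57 mV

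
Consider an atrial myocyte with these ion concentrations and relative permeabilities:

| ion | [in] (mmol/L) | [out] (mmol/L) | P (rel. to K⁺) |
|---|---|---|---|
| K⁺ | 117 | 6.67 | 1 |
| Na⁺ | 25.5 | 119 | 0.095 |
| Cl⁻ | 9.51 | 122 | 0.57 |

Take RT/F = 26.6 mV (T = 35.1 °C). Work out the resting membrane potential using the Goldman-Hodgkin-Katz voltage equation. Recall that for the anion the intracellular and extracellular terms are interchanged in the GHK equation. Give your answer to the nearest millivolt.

Vm = 26.6 · ln[(Σ P·[cation]ₒ + Σ P·[anion]ᵢ) / (Σ P·[cation]ᵢ + Σ P·[anion]ₒ)]
Numerator = 1×6.67 + 0.095×119 + 0.57×9.51 = 23.4
Denominator = 1×117 + 0.095×25.5 + 0.57×122 = 189
Vm = 26.6 · ln(0.12381) = 26.6 × (-2.0890) = -55.57 mV

-56 mV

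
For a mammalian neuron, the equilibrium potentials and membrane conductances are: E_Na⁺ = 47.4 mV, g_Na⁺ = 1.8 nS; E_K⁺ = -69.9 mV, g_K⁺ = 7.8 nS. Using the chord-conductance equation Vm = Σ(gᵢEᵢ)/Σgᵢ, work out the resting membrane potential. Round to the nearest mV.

Σ gᵢEᵢ = 1.8·(47.4) + 7.8·(-69.9) = -459.90
Σ gᵢ = 1.8 + 7.8 = 9.6
Vm = -459.90 / 9.6 = -47.91 mV

-48 mV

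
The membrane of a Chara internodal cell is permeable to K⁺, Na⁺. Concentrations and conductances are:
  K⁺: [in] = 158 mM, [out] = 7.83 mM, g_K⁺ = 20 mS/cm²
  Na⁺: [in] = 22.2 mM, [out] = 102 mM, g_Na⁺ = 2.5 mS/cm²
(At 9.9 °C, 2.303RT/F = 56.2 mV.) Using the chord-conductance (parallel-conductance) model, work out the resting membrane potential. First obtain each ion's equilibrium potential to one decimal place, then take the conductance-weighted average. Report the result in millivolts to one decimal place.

E_K⁺ = (56.2/1)·log₁₀(7.83/158) = -73.3 mV
E_Na⁺ = (56.2/1)·log₁₀(102/22.2) = 37.2 mV
Vm = (Σ gᵢEᵢ)/(Σ gᵢ) = (20·-73.3 + 2.5·37.2) / (20 + 2.5)
= -1373.00 / 22.5 = -61.02 mV

-61.0 mV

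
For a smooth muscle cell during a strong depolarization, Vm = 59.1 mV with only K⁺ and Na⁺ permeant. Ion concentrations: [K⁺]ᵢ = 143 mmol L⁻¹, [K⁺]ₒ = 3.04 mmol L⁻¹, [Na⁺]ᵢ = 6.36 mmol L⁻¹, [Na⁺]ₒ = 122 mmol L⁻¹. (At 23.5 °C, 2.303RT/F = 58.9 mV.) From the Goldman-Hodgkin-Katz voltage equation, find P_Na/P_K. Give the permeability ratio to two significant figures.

Let α = P_Na/P_K. GHK: Vm = 58.9·log₁₀[(Kₒ + α·Naₒ)/(Kᵢ + α·Naᵢ)].
10^(Vm/58.9) = 10^(59.1/58.9) = 10.078
So 10.078·(Kᵢ + α·Naᵢ) = Kₒ + α·Naₒ → α = (10.078·143.0 − 3.04) / (122.0 − 10.078·6.36)
α = (1441 − 3.04) / (122.0 − 64.1) = 1438/57.9 = 24.84

25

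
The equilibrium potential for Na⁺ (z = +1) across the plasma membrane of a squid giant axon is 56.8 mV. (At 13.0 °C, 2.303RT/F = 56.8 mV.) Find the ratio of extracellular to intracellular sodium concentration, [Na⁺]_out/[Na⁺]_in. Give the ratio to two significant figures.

log₁₀([out]/[in]) = E·z/(56.8) = 56.8 × 1 / 56.8 = 1.0000
[out]/[in] = 10^(1.0000) = 10

10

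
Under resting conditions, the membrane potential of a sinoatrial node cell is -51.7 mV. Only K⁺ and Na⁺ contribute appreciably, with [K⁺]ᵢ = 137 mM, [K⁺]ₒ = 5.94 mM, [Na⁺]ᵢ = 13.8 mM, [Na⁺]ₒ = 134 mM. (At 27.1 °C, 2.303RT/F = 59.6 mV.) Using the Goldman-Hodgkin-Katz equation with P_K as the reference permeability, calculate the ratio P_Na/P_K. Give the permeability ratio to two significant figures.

0.096

Let α = P_Na/P_K. GHK: Vm = 59.6·log₁₀[(Kₒ + α·Naₒ)/(Kᵢ + α·Naᵢ)].
10^(Vm/59.6) = 10^(-51.7/59.6) = 0.13569
So 0.13569·(Kᵢ + α·Naᵢ) = Kₒ + α·Naₒ → α = (0.13569·137.0 − 5.94) / (134.0 − 0.13569·13.8)
α = (18.59 − 5.94) / (134.0 − 1.873) = 12.65/132.1 = 0.09574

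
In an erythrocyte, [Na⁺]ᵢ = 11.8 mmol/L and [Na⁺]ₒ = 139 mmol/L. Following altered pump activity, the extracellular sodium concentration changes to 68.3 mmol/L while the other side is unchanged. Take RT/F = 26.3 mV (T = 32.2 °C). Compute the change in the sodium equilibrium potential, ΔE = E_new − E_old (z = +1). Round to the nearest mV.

E_old = (26.3/1)·ln(139/11.8) = 64.87 mV
E_new = (26.3/1)·ln(68.3/11.8) = 46.18 mV
ΔE = 46.18 − (64.87) = -18.69 mV

-19 mV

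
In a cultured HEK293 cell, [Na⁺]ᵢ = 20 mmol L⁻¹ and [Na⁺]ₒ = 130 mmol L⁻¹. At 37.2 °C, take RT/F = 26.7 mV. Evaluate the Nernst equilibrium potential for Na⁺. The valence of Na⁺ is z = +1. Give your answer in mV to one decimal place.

50.0 mV

E = (26.7/z) · ln([Na⁺]_out/[Na⁺]_in) with z = +1.
= (26.7/1) · ln(130/20) = 26.70 · ln(6.5)
= 26.70 · (1.8718) = 49.98 mV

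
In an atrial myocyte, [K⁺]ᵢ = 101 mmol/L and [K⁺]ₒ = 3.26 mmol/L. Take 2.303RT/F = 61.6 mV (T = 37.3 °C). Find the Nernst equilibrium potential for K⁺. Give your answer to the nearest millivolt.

-92 mV

E = (61.6/z) · log₁₀([K⁺]_out/[K⁺]_in) with z = +1.
= (61.6/1) · log₁₀(3.26/101) = 61.60 · log₁₀(0.03228)
= 61.60 · (-1.4911) = -91.85 mV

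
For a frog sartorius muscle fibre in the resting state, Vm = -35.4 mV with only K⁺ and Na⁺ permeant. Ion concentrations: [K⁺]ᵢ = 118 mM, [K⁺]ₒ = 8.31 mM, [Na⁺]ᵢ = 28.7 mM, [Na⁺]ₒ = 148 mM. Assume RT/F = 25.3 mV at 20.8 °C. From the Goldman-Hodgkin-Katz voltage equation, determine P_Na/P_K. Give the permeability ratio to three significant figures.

Let α = P_Na/P_K. GHK: Vm = 25.3·ln[(Kₒ + α·Naₒ)/(Kᵢ + α·Naᵢ)].
e^(Vm/25.3) = e^(-35.4/25.3) = 0.24679
So 0.24679·(Kᵢ + α·Naᵢ) = Kₒ + α·Naₒ → α = (0.24679·118.0 − 8.31) / (148.0 − 0.24679·28.7)
α = (29.12 − 8.31) / (148.0 − 7.083) = 20.81/140.9 = 0.1477

0.148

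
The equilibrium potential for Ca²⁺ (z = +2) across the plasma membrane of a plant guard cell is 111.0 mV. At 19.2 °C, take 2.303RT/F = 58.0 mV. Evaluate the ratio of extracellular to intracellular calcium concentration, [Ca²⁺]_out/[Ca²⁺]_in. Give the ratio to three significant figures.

log₁₀([out]/[in]) = E·z/(58.0) = 111.0 × 2 / 58.0 = 3.8276
[out]/[in] = 10^(3.8276) = 6723

6720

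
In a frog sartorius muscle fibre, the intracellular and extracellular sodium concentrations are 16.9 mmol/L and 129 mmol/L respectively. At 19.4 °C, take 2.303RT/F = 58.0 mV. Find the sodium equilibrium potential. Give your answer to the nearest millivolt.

E = (58.0/z) · log₁₀([Na⁺]_out/[Na⁺]_in) with z = +1.
= (58.0/1) · log₁₀(129/16.9) = 58.00 · log₁₀(7.633)
= 58.00 · (0.8827) = 51.20 mV

51 mV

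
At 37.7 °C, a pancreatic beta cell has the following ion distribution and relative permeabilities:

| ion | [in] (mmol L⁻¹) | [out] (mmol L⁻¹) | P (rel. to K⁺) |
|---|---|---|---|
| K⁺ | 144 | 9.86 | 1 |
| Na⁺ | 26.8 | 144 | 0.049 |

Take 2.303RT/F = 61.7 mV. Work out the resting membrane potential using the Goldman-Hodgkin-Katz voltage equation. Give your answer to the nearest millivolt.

-58 mV

Vm = 61.7 · log₁₀[(Σ P·[cation]ₒ + Σ P·[anion]ᵢ) / (Σ P·[cation]ᵢ + Σ P·[anion]ₒ)]
Numerator = 1×9.86 + 0.049×144 = 16.92
Denominator = 1×144 + 0.049×26.8 = 145.3
Vm = 61.7 · log₁₀(0.11641) = 61.7 × (-0.9340) = -57.63 mV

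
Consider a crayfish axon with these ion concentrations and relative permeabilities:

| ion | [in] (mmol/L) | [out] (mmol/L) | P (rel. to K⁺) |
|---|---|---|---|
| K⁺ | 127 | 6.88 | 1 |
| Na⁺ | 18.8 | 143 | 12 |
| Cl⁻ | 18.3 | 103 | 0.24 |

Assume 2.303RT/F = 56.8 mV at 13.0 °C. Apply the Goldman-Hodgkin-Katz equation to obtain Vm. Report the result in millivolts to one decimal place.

37.5 mV

Vm = 56.8 · log₁₀[(Σ P·[cation]ₒ + Σ P·[anion]ᵢ) / (Σ P·[cation]ᵢ + Σ P·[anion]ₒ)]
Numerator = 1×6.88 + 12×143 + 0.24×18.3 = 1727
Denominator = 1×127 + 12×18.8 + 0.24×103 = 377.3
Vm = 56.8 · log₁₀(4.5777) = 56.8 × (0.6607) = 37.52 mV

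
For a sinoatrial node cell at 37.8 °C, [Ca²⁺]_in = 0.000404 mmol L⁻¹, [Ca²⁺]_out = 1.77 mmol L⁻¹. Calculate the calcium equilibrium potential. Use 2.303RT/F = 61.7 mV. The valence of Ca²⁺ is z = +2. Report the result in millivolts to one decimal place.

E = (61.7/z) · log₁₀([Ca²⁺]_out/[Ca²⁺]_in) with z = +2.
= (61.7/2) · log₁₀(1.77/0.000404) = 30.85 · log₁₀(4381)
= 30.85 · (3.6416) = 112.34 mV

112.3 mV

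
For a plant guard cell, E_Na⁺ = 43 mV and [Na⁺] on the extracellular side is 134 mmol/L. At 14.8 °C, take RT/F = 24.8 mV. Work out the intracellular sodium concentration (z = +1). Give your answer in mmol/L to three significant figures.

Nernst: E = (24.8/1) · ln([out]/[in]), so ln([out]/[in]) = 43.0 × 1 / 24.8 = 1.7339.
[out]/[in] = e^(1.7339) = 5.663.
[in] = 134 / 5.663 = 23.66 mmol/L.

23.7 mmol/L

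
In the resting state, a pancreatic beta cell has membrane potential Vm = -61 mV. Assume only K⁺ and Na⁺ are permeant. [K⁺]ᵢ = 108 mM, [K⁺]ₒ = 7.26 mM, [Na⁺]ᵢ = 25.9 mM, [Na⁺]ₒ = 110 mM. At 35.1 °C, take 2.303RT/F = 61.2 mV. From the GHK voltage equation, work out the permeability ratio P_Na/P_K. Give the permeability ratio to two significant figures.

Let α = P_Na/P_K. GHK: Vm = 61.2·log₁₀[(Kₒ + α·Naₒ)/(Kᵢ + α·Naᵢ)].
10^(Vm/61.2) = 10^(-61.0/61.2) = 0.10076
So 0.10076·(Kᵢ + α·Naᵢ) = Kₒ + α·Naₒ → α = (0.10076·108.0 − 7.26) / (110.0 − 0.10076·25.9)
α = (10.88 − 7.26) / (110.0 − 2.61) = 3.622/107.4 = 0.03372

0.034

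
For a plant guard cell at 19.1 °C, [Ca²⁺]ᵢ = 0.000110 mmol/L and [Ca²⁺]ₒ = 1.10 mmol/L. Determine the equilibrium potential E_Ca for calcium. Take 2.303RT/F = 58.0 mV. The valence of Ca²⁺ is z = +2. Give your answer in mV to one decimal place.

E = (58.0/z) · log₁₀([Ca²⁺]_out/[Ca²⁺]_in) with z = +2.
= (58.0/2) · log₁₀(1.10/0.000110) = 29.00 · log₁₀(1e+04)
= 29.00 · (4.0000) = 116.00 mV

116.0 mV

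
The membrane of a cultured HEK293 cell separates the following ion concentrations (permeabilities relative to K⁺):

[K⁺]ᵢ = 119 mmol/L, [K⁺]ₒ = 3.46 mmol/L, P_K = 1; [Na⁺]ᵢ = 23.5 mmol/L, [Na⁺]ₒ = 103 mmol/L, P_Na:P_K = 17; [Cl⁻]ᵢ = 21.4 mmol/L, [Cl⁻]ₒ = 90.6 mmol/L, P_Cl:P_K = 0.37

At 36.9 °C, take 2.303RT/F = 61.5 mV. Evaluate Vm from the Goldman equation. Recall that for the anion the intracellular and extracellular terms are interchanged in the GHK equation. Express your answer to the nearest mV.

31 mV

Vm = 61.5 · log₁₀[(Σ P·[cation]ₒ + Σ P·[anion]ᵢ) / (Σ P·[cation]ᵢ + Σ P·[anion]ₒ)]
Numerator = 1×3.46 + 17×103 + 0.37×21.4 = 1762
Denominator = 1×119 + 17×23.5 + 0.37×90.6 = 552
Vm = 61.5 · log₁₀(3.1926) = 61.5 × (0.5041) = 31.00 mV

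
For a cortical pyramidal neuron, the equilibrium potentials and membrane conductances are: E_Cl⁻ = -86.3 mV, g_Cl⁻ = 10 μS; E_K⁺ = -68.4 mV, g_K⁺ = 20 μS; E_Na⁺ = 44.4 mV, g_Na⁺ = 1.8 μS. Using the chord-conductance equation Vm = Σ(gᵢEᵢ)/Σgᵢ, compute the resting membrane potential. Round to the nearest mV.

-68 mV

Σ gᵢEᵢ = 10·(-86.3) + 20·(-68.4) + 1.8·(44.4) = -2151.08
Σ gᵢ = 10 + 20 + 1.8 = 31.8
Vm = -2151.08 / 31.8 = -67.64 mV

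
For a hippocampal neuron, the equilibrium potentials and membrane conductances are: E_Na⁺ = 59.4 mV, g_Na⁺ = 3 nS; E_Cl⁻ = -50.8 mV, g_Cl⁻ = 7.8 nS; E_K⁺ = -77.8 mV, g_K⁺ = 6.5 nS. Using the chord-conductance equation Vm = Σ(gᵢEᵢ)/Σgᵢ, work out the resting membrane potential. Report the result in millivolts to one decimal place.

-41.8 mV

Σ gᵢEᵢ = 3·(59.4) + 7.8·(-50.8) + 6.5·(-77.8) = -723.74
Σ gᵢ = 3 + 7.8 + 6.5 = 17.3
Vm = -723.74 / 17.3 = -41.83 mV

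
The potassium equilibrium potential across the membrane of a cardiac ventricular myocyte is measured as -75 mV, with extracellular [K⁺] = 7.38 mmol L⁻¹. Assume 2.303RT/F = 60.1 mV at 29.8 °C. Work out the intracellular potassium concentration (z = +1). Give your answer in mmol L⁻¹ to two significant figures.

Nernst: E = (60.1/1) · log₁₀([out]/[in]), so log₁₀([out]/[in]) = -75.0 × 1 / 60.1 = -1.2479.
[out]/[in] = 10^(-1.2479) = 0.0565.
[in] = 7.38 / 0.0565 = 130.6 mmol L⁻¹.

130 mmol L⁻¹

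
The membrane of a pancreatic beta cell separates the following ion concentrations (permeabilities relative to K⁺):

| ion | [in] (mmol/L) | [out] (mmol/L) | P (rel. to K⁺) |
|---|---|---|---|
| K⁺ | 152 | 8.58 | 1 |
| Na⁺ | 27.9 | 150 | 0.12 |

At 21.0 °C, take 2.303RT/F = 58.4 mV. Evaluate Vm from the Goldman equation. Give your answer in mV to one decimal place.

-44.8 mV

Vm = 58.4 · log₁₀[(Σ P·[cation]ₒ + Σ P·[anion]ᵢ) / (Σ P·[cation]ᵢ + Σ P·[anion]ₒ)]
Numerator = 1×8.58 + 0.12×150 = 26.58
Denominator = 1×152 + 0.12×27.9 = 155.3
Vm = 58.4 · log₁₀(0.1711) = 58.4 × (-0.7668) = -44.78 mV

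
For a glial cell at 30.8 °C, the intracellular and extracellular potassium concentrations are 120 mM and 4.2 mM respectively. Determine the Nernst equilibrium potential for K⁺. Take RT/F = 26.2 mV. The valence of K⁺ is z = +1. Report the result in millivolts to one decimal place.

-87.8 mV

E = (26.2/z) · ln([K⁺]_out/[K⁺]_in) with z = +1.
= (26.2/1) · ln(4.2/120) = 26.20 · ln(0.035)
= 26.20 · (-3.3524) = -87.83 mV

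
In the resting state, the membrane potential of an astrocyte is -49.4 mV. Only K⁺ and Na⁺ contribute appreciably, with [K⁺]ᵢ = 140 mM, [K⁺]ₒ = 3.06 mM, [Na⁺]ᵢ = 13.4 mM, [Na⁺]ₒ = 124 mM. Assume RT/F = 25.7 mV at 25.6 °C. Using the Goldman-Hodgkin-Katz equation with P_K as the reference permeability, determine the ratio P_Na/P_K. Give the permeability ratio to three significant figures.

0.143

Let α = P_Na/P_K. GHK: Vm = 25.7·ln[(Kₒ + α·Naₒ)/(Kᵢ + α·Naᵢ)].
e^(Vm/25.7) = e^(-49.4/25.7) = 0.14629
So 0.14629·(Kᵢ + α·Naᵢ) = Kₒ + α·Naₒ → α = (0.14629·140.0 − 3.06) / (124.0 − 0.14629·13.4)
α = (20.48 − 3.06) / (124.0 − 1.96) = 17.42/122 = 0.1427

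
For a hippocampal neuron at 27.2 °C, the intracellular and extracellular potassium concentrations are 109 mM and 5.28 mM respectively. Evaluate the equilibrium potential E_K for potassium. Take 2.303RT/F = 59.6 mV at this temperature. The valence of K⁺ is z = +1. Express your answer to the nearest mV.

E = (59.6/z) · log₁₀([K⁺]_out/[K⁺]_in) with z = +1.
= (59.6/1) · log₁₀(5.28/109) = 59.60 · log₁₀(0.04844)
= 59.60 · (-1.3148) = -78.36 mV

-78 mV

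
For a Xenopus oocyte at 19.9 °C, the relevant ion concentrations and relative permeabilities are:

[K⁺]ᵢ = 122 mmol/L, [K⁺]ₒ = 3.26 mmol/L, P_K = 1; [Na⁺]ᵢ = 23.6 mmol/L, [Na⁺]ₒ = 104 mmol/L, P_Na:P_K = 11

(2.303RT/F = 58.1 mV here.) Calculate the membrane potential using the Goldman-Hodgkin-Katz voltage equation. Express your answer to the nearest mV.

28 mV

Vm = 58.1 · log₁₀[(Σ P·[cation]ₒ + Σ P·[anion]ᵢ) / (Σ P·[cation]ᵢ + Σ P·[anion]ₒ)]
Numerator = 1×3.26 + 11×104 = 1147
Denominator = 1×122 + 11×23.6 = 381.6
Vm = 58.1 · log₁₀(3.0064) = 58.1 × (0.4781) = 27.77 mV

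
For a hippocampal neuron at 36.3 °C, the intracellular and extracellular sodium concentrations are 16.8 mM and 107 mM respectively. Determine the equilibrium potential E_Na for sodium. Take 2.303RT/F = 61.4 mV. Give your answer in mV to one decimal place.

E = (61.4/z) · log₁₀([Na⁺]_out/[Na⁺]_in) with z = +1.
= (61.4/1) · log₁₀(107/16.8) = 61.40 · log₁₀(6.369)
= 61.40 · (0.8041) = 49.37 mV

49.4 mV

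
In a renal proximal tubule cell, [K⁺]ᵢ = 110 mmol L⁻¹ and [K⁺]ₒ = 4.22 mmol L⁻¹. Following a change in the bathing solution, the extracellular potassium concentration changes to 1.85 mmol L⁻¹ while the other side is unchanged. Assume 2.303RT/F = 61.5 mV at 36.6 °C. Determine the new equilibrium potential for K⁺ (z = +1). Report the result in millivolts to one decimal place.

-109.1 mV

After the shift: [K⁺]_out = 1.85, [K⁺]_in = 110 mmol L⁻¹.
E_new = (61.5/1)·log₁₀(1.85/110) = 61.50 · (-1.7742) = -109.11 mV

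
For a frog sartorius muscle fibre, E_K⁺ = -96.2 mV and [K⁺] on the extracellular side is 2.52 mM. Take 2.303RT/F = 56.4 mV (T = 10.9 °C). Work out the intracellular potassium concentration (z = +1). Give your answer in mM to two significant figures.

Nernst: E = (56.4/1) · log₁₀([out]/[in]), so log₁₀([out]/[in]) = -96.2 × 1 / 56.4 = -1.7057.
[out]/[in] = 10^(-1.7057) = 0.01969.
[in] = 2.52 / 0.01969 = 128 mM.

130 mM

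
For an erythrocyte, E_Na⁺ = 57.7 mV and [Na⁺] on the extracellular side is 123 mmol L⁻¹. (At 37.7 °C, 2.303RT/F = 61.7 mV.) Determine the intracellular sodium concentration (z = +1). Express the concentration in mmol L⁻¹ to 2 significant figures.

14 mmol L⁻¹

Nernst: E = (61.7/1) · log₁₀([out]/[in]), so log₁₀([out]/[in]) = 57.7 × 1 / 61.7 = 0.9352.
[out]/[in] = 10^(0.9352) = 8.613.
[in] = 123 / 8.613 = 14.28 mmol L⁻¹.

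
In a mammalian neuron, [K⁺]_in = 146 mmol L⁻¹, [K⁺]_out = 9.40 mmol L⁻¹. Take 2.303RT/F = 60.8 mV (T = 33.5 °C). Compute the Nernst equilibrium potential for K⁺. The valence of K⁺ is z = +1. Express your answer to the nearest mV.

-72 mV

E = (60.8/z) · log₁₀([K⁺]_out/[K⁺]_in) with z = +1.
= (60.8/1) · log₁₀(9.40/146) = 60.80 · log₁₀(0.06438)
= 60.80 · (-1.1912) = -72.43 mV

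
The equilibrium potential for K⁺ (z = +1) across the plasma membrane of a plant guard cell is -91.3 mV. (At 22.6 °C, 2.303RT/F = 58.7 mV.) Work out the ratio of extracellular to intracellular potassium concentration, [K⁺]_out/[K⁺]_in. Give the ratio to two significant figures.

log₁₀([out]/[in]) = E·z/(58.7) = -91.3 × 1 / 58.7 = -1.5554
[out]/[in] = 10^(-1.5554) = 0.02784

0.028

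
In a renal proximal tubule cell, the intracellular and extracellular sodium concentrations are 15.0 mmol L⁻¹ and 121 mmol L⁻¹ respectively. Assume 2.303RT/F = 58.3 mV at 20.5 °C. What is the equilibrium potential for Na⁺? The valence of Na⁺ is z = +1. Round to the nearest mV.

53 mV

E = (58.3/z) · log₁₀([Na⁺]_out/[Na⁺]_in) with z = +1.
= (58.3/1) · log₁₀(121/15.0) = 58.30 · log₁₀(8.067)
= 58.30 · (0.9067) = 52.86 mV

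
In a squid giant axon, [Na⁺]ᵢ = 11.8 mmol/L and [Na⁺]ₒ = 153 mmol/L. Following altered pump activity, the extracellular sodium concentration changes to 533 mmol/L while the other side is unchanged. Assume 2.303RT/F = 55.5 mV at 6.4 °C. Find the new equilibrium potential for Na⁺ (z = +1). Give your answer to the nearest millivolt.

92 mV

After the shift: [Na⁺]_out = 533, [Na⁺]_in = 11.8 mmol/L.
E_new = (55.5/1)·log₁₀(533/11.8) = 55.50 · (1.6548) = 91.84 mV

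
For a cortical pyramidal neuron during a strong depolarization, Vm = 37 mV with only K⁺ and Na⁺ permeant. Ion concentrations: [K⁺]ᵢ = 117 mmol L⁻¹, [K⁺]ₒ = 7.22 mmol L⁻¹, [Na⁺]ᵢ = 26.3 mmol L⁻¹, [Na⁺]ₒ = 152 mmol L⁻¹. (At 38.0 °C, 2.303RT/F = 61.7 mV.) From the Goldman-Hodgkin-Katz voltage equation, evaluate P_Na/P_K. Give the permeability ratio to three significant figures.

Let α = P_Na/P_K. GHK: Vm = 61.7·log₁₀[(Kₒ + α·Naₒ)/(Kᵢ + α·Naᵢ)].
10^(Vm/61.7) = 10^(37.0/61.7) = 3.9781
So 3.9781·(Kᵢ + α·Naᵢ) = Kₒ + α·Naₒ → α = (3.9781·117.0 − 7.22) / (152.0 − 3.9781·26.3)
α = (465.4 − 7.22) / (152.0 − 104.6) = 458.2/47.38 = 9.672

9.67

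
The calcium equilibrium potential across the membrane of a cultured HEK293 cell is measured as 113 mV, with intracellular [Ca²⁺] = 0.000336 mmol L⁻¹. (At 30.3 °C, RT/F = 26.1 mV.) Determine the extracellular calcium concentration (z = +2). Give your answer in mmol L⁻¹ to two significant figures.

Nernst: E = (26.1/2) · ln([out]/[in]), so ln([out]/[in]) = 113.0 × 2 / 26.1 = 8.6590.
[out]/[in] = e^(8.6590) = 5762.
[out] = 5762 × 0.000336 = 1.936 mmol L⁻¹.

1.9 mmol L⁻¹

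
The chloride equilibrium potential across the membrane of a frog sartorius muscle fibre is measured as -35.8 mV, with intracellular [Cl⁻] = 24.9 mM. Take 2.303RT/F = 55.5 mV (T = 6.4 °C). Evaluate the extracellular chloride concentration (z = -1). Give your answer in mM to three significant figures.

110 mM

Nernst: E = (55.5/-1) · log₁₀([out]/[in]), so log₁₀([out]/[in]) = -35.8 × -1 / 55.5 = 0.6450.
[out]/[in] = 10^(0.6450) = 4.416.
[out] = 4.416 × 24.9 = 110 mM.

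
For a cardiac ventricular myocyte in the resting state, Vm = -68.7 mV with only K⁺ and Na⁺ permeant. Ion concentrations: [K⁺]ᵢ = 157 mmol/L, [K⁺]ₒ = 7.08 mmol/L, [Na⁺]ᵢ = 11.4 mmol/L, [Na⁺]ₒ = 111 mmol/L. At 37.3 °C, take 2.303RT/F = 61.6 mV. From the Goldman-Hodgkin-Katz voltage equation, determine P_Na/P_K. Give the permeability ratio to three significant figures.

0.0450

Let α = P_Na/P_K. GHK: Vm = 61.6·log₁₀[(Kₒ + α·Naₒ)/(Kᵢ + α·Naᵢ)].
10^(Vm/61.6) = 10^(-68.7/61.6) = 0.07669
So 0.07669·(Kᵢ + α·Naᵢ) = Kₒ + α·Naₒ → α = (0.07669·157.0 − 7.08) / (111.0 − 0.07669·11.4)
α = (12.04 − 7.08) / (111.0 − 0.8743) = 4.96/110.1 = 0.04504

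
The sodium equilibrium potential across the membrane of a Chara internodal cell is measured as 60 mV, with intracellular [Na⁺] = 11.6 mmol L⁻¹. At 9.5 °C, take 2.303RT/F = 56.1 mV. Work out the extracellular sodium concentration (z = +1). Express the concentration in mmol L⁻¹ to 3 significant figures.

136 mmol L⁻¹

Nernst: E = (56.1/1) · log₁₀([out]/[in]), so log₁₀([out]/[in]) = 60.0 × 1 / 56.1 = 1.0695.
[out]/[in] = 10^(1.0695) = 11.74.
[out] = 11.74 × 11.6 = 136.1 mmol L⁻¹.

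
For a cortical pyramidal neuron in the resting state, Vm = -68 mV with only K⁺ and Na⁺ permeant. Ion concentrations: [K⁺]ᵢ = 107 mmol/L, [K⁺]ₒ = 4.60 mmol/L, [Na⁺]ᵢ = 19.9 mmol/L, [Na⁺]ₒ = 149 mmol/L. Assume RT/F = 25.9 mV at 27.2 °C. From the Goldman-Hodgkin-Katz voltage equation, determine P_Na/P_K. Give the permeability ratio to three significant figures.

Let α = P_Na/P_K. GHK: Vm = 25.9·ln[(Kₒ + α·Naₒ)/(Kᵢ + α·Naᵢ)].
e^(Vm/25.9) = e^(-68.0/25.9) = 0.072405
So 0.072405·(Kᵢ + α·Naᵢ) = Kₒ + α·Naₒ → α = (0.072405·107.0 − 4.6) / (149.0 − 0.072405·19.9)
α = (7.747 − 4.6) / (149.0 − 1.441) = 3.147/147.6 = 0.02133

0.0213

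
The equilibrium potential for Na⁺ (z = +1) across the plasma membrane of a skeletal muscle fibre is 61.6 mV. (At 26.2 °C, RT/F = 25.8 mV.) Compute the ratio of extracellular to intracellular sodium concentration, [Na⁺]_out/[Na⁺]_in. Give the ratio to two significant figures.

ln([out]/[in]) = E·z/(25.8) = 61.6 × 1 / 25.8 = 2.3876
[out]/[in] = e^(2.3876) = 10.89

11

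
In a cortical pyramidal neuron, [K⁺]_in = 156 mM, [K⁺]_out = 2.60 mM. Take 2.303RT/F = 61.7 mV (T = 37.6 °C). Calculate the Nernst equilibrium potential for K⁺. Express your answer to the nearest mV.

-110 mV

E = (61.7/z) · log₁₀([K⁺]_out/[K⁺]_in) with z = +1.
= (61.7/1) · log₁₀(2.60/156) = 61.70 · log₁₀(0.01667)
= 61.70 · (-1.7782) = -109.71 mV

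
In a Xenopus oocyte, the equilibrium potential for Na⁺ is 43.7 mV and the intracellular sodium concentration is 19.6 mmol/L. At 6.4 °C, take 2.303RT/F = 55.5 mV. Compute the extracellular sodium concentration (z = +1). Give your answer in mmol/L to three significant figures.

Nernst: E = (55.5/1) · log₁₀([out]/[in]), so log₁₀([out]/[in]) = 43.7 × 1 / 55.5 = 0.7874.
[out]/[in] = 10^(0.7874) = 6.129.
[out] = 6.129 × 19.6 = 120.1 mmol/L.

120 mmol/L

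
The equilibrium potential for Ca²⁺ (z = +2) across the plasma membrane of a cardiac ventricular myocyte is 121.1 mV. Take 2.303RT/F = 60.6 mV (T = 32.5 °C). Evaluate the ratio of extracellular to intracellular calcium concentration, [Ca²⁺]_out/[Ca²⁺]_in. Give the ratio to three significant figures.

log₁₀([out]/[in]) = E·z/(60.6) = 121.1 × 2 / 60.6 = 3.9967
[out]/[in] = 10^(3.9967) = 9924

9920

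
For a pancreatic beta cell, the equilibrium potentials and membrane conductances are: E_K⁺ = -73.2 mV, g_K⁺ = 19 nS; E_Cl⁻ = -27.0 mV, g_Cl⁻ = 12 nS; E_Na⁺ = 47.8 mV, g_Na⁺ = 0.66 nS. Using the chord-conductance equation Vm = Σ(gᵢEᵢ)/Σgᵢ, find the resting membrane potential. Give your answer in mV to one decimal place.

-53.2 mV

Σ gᵢEᵢ = 19·(-73.2) + 12·(-27.0) + 0.66·(47.8) = -1683.25
Σ gᵢ = 19 + 12 + 0.66 = 31.66
Vm = -1683.25 / 31.66 = -53.17 mV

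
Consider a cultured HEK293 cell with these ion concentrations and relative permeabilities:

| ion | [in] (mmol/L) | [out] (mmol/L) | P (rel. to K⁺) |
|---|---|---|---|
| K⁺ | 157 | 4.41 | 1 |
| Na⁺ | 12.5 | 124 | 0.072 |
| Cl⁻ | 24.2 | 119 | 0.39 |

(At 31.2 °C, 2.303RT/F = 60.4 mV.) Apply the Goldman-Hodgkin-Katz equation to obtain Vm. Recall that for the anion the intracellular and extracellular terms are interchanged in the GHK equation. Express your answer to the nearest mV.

Vm = 60.4 · log₁₀[(Σ P·[cation]ₒ + Σ P·[anion]ᵢ) / (Σ P·[cation]ᵢ + Σ P·[anion]ₒ)]
Numerator = 1×4.41 + 0.072×124 + 0.39×24.2 = 22.78
Denominator = 1×157 + 0.072×12.5 + 0.39×119 = 204.3
Vm = 60.4 · log₁₀(0.11148) = 60.4 × (-0.9528) = -57.55 mV

-58 mV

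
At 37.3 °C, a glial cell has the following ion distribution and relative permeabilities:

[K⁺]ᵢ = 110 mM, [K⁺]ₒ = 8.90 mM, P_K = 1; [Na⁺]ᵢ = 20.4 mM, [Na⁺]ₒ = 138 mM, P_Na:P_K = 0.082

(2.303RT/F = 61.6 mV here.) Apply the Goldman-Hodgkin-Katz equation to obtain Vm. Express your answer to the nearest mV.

Vm = 61.6 · log₁₀[(Σ P·[cation]ₒ + Σ P·[anion]ᵢ) / (Σ P·[cation]ᵢ + Σ P·[anion]ₒ)]
Numerator = 1×8.90 + 0.082×138 = 20.22
Denominator = 1×110 + 0.082×20.4 = 111.7
Vm = 61.6 · log₁₀(0.18103) = 61.6 × (-0.7423) = -45.72 mV

-46 mV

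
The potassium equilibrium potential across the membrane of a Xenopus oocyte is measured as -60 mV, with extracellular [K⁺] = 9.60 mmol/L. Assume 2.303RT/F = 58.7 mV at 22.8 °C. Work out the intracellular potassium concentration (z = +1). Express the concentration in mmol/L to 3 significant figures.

Nernst: E = (58.7/1) · log₁₀([out]/[in]), so log₁₀([out]/[in]) = -60.0 × 1 / 58.7 = -1.0221.
[out]/[in] = 10^(-1.0221) = 0.09503.
[in] = 9.60 / 0.09503 = 101 mmol/L.

101 mmol/L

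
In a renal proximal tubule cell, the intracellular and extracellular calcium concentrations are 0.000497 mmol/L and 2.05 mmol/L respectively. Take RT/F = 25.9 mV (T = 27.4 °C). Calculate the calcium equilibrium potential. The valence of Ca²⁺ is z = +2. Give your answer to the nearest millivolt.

E = (25.9/z) · ln([Ca²⁺]_out/[Ca²⁺]_in) with z = +2.
= (25.9/2) · ln(2.05/0.000497) = 12.95 · ln(4125)
= 12.95 · (8.3248) = 107.81 mV

108 mV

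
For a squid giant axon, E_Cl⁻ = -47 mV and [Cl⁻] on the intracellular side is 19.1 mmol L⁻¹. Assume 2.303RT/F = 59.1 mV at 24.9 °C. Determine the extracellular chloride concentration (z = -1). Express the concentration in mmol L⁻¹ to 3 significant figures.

119 mmol L⁻¹

Nernst: E = (59.1/-1) · log₁₀([out]/[in]), so log₁₀([out]/[in]) = -47.0 × -1 / 59.1 = 0.7953.
[out]/[in] = 10^(0.7953) = 6.241.
[out] = 6.241 × 19.1 = 119.2 mmol L⁻¹.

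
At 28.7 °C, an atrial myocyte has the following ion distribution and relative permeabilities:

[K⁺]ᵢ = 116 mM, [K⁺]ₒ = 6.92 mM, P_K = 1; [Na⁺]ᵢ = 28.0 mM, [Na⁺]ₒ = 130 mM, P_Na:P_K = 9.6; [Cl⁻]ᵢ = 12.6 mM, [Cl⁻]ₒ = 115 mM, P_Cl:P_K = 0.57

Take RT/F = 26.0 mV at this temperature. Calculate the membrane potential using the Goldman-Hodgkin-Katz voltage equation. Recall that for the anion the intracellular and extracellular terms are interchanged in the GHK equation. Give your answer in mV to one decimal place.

Vm = 26.0 · ln[(Σ P·[cation]ₒ + Σ P·[anion]ᵢ) / (Σ P·[cation]ᵢ + Σ P·[anion]ₒ)]
Numerator = 1×6.92 + 9.6×130 + 0.57×12.6 = 1262
Denominator = 1×116 + 9.6×28.0 + 0.57×115 = 450.4
Vm = 26.0 · ln(2.8025) = 26.0 × (1.0305) = 26.79 mV

26.8 mV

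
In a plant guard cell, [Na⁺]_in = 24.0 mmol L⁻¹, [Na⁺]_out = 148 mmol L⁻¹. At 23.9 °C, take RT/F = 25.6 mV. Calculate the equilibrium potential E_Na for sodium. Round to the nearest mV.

47 mV

E = (25.6/z) · ln([Na⁺]_out/[Na⁺]_in) with z = +1.
= (25.6/1) · ln(148/24.0) = 25.60 · ln(6.167)
= 25.60 · (1.8192) = 46.57 mV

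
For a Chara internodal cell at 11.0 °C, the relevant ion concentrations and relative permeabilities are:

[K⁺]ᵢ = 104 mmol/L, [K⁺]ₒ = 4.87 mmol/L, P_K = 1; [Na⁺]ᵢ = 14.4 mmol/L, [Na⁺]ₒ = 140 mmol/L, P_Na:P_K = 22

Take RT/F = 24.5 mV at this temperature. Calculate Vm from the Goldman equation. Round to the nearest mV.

Vm = 24.5 · ln[(Σ P·[cation]ₒ + Σ P·[anion]ᵢ) / (Σ P·[cation]ᵢ + Σ P·[anion]ₒ)]
Numerator = 1×4.87 + 22×140 = 3085
Denominator = 1×104 + 22×14.4 = 420.8
Vm = 24.5 · ln(7.331) = 24.5 × (1.9921) = 48.81 mV

49 mV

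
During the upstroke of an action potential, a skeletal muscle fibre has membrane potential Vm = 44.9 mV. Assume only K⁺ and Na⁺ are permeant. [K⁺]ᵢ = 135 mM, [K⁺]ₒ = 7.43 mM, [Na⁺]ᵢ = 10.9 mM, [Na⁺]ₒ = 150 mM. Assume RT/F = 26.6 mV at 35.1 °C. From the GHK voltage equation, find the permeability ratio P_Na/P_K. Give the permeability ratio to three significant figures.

7.94

Let α = P_Na/P_K. GHK: Vm = 26.6·ln[(Kₒ + α·Naₒ)/(Kᵢ + α·Naᵢ)].
e^(Vm/26.6) = e^(44.9/26.6) = 5.4085
So 5.4085·(Kᵢ + α·Naᵢ) = Kₒ + α·Naₒ → α = (5.4085·135.0 − 7.43) / (150.0 − 5.4085·10.9)
α = (730.1 − 7.43) / (150.0 − 58.95) = 722.7/91.05 = 7.938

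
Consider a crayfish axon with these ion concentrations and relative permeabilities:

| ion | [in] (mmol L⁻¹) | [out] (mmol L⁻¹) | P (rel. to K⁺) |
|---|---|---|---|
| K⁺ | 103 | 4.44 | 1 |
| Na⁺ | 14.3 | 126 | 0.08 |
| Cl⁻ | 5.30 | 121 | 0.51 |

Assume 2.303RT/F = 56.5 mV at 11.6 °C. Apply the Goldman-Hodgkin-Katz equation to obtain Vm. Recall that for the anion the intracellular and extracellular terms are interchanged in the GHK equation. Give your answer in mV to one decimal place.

-55.6 mV

Vm = 56.5 · log₁₀[(Σ P·[cation]ₒ + Σ P·[anion]ᵢ) / (Σ P·[cation]ᵢ + Σ P·[anion]ₒ)]
Numerator = 1×4.44 + 0.08×126 + 0.51×5.30 = 17.22
Denominator = 1×103 + 0.08×14.3 + 0.51×121 = 165.9
Vm = 56.5 · log₁₀(0.10384) = 56.5 × (-0.9836) = -55.57 mV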